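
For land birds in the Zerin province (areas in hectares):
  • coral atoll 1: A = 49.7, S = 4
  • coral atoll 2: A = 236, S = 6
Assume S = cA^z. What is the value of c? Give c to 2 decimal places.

1.45

z = ln(S₂/S₁) / ln(A₂/A₁) = ln(6/4) / ln(236/49.7) = 0.4055 / 1.5578 = 0.2603
c = S₁ / A₁^z = 4 / 49.7^0.2603 = 4 / 2.764 = 1.447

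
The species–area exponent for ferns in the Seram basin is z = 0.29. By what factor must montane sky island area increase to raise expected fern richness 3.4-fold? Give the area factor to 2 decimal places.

(A₂/A₁)^0.29 = 3.4, so A₂/A₁ = 3.4^(1/0.29) = 3.4^3.448
ln(A₂/A₁) = ln 3.4 / 0.29 = 1.2238 / 0.29 = 4.2199
A₂/A₁ = e^4.2199 ≈ 68.03

68.03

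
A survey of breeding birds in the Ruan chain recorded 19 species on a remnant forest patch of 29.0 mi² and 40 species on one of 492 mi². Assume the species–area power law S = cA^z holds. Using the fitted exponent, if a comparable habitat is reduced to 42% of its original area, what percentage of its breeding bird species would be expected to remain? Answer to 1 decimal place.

79.6%

z = ln(40/19) / ln(492/29) = 0.7444 / 2.8312 = 0.2629
S_new/S_old = (A_new/A_old)^z = 0.42^0.2629 = exp(0.2629 × -0.8675) = 0.796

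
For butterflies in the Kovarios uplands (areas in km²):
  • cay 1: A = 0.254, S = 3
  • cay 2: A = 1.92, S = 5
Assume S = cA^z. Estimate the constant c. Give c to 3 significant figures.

4.24

z = ln(S₂/S₁) / ln(A₂/A₁) = ln(5/3) / ln(1.92/0.254) = 0.5108 / 2.0227 = 0.2525
c = S₁ / A₁^z = 3 / 0.254^0.2525 = 3 / 0.7075 = 4.241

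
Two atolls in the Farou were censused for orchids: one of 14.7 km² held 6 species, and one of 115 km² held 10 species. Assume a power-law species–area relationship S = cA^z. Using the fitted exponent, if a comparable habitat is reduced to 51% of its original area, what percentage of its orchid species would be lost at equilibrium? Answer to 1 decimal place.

15.4%

z = ln(10/6) / ln(115/14.7) = 0.5108 / 2.0571 = 0.2483
S_new/S_old = (A_new/A_old)^z = 0.51^0.2483 = exp(0.2483 × -0.6733) = 0.846
Fraction lost = 1 − 0.846 = 0.154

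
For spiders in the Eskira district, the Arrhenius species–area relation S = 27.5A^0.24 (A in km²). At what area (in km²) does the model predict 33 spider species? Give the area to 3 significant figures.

2.14 km²

33 = 27.5 × A^0.24  ⇒  A^0.24 = 33/27.5 = 1.2
ln A = ln(1.2) / 0.24 = 0.1823 / 0.24 = 0.7597
A = e^0.7597 ≈ 2.138 km²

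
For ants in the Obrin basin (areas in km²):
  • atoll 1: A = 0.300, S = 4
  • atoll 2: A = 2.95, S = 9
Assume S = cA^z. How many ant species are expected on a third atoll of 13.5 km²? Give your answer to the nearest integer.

15

z = ln(9/4) / ln(2.95/0.3) = 0.8109 / 2.2858 = 0.3548
c = 4 / 0.3^0.3548 = 4 / 0.6524 = 6.131
S₃ = 6.131 × 13.5^0.3548 = 6.131 × 2.518 ≈ 15.44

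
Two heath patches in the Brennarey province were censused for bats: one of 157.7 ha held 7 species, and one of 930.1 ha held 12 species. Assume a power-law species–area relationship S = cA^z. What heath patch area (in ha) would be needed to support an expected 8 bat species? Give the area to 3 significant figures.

245 ha

z = ln(12/7) / ln(930.1/157.7) = 0.5390 / 1.7746 = 0.3037
c = 7 / 157.7^0.3037 = 7 / 4.651 = 1.505
A = (8/1.505)^(1/0.3037) ⇒ ln A = ln(5.315)/0.3037 = 5.5003
A = e^5.5003 ≈ 244.8 ha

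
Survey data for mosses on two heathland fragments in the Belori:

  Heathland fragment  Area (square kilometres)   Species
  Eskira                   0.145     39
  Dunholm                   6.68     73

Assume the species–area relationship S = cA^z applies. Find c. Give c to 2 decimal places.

53.50

z = ln(S₂/S₁) / ln(A₂/A₁) = ln(73/39) / ln(6.68/0.145) = 0.6269 / 3.8301 = 0.1637
c = S₁ / A₁^z = 39 / 0.145^0.1637 = 39 / 0.729 = 53.5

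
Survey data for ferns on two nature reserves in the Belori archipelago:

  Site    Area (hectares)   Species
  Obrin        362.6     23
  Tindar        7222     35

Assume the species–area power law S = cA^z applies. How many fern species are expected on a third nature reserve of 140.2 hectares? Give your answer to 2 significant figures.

z = ln(35/23) / ln(7222/362.6) = 0.4199 / 2.9916 = 0.1403
c = 23 / 362.6^0.1403 = 23 / 2.287 = 10.06
S₃ = 10.06 × 140.2^0.1403 = 10.06 × 2.001 ≈ 20.13

20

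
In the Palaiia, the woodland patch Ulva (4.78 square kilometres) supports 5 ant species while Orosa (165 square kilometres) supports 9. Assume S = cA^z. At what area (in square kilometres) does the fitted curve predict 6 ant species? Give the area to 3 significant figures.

z = ln(9/5) / ln(165/4.78) = 0.5878 / 3.5415 = 0.1660
c = 5 / 4.78^0.1660 = 5 / 1.296 = 3.857
A = (6/3.857)^(1/0.1660) ⇒ ln A = ln(1.556)/0.1660 = 2.6630
A = e^2.6630 ≈ 14.34 square kilometres

14.3 square kilometres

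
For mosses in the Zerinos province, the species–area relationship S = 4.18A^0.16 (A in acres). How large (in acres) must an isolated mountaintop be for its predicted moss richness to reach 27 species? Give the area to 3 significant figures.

27 = 4.18 × A^0.16  ⇒  A^0.16 = 27/4.18 = 6.459
ln A = ln(6.459) / 0.16 = 1.8655 / 0.16 = 11.6595
A = e^11.6595 ≈ 115790 acres

116000 acres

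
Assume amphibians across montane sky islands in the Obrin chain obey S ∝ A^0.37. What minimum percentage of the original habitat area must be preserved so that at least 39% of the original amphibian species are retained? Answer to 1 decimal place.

7.8%

Need (A_new/A_old)^0.37 = 0.39, so A_new/A_old = 0.39^(1/0.37) = 0.39^2.703
ln(A_new/A_old) = ln 0.39 / 0.37 = -0.9416 / 0.37 = -2.5449
A_new/A_old = e^-2.5449 ≈ 0.07848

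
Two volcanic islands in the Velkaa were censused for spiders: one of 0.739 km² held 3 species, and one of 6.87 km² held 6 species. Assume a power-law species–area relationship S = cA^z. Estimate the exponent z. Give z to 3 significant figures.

0.311

Taking logs: ln S = ln c + z ln A, so z = (ln S₂ − ln S₁)/(ln A₂ − ln A₁).
z = ln(6/3) / ln(6.87/0.739) = ln(2) / ln(9.296) = 0.6931 / 2.2296 = 0.3109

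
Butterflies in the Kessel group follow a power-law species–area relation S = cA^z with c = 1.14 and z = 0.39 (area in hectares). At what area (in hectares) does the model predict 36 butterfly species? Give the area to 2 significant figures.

36 = 1.14 × A^0.39  ⇒  A^0.39 = 36/1.14 = 31.58
ln A = ln(31.58) / 0.39 = 3.4525 / 0.39 = 8.8525
A = e^8.8525 ≈ 6992 hectares

7000 hectares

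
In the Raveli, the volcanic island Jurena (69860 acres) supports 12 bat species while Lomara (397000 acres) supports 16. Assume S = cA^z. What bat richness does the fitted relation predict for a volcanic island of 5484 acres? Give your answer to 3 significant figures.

7.87

z = ln(16/12) / ln(397000/69860) = 0.2877 / 1.7374 = 0.1656
c = 12 / 69860^0.1656 = 12 / 6.34 = 1.893
S₃ = 1.893 × 5484^0.1656 = 1.893 × 4.16 ≈ 7.874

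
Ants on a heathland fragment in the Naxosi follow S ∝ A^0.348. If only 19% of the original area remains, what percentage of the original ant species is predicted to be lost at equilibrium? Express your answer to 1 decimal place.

S_new/S_old = (A_new/A_old)^z = 0.19^0.348
= exp(0.348 × ln 0.19) = exp(0.348 × -1.6607) = exp(-0.5779) ≈ 0.5611
Fraction lost = 1 − 0.5611 = 0.4389

43.9%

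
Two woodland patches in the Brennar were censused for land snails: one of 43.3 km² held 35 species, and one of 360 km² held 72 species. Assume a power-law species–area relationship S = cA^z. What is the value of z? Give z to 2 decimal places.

Taking logs: ln S = ln c + z ln A, so z = (ln S₂ − ln S₁)/(ln A₂ − ln A₁).
z = ln(72/35) / ln(360/43.3) = ln(2.057) / ln(8.314) = 0.7213 / 2.1180 = 0.3406

0.34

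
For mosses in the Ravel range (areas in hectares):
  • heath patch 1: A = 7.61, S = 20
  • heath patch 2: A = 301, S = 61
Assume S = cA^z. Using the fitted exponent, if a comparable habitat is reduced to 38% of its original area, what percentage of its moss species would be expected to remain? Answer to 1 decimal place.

z = ln(61/20) / ln(301/7.61) = 1.1151 / 3.6776 = 0.3032
S_new/S_old = (A_new/A_old)^z = 0.38^0.3032 = exp(0.3032 × -0.9676) = 0.7457

74.6%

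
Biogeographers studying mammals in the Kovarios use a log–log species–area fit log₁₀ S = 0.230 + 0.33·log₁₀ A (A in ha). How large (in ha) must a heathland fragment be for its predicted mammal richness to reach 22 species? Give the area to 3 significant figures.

22 = 1.698 × A^0.33  ⇒  A^0.33 = 22/1.698 = 12.95
ln A = ln(12.95) / 0.33 = 2.5614 / 0.33 = 7.7620
A = e^7.7620 ≈ 2350 ha

2350 ha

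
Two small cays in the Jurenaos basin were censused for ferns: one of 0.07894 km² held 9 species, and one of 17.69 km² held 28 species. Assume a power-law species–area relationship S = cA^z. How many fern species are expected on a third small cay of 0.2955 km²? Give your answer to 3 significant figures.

z = ln(28/9) / ln(17.69/0.07894) = 1.1350 / 5.4121 = 0.2097
c = 9 / 0.07894^0.2097 = 9 / 0.5871 = 15.33
S₃ = 15.33 × 0.2955^0.2097 = 15.33 × 0.7744 ≈ 11.87

11.9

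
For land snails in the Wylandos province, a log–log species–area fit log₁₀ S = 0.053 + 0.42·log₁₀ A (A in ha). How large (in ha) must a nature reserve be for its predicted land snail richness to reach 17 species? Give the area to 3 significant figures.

17 = 1.13 × A^0.42  ⇒  A^0.42 = 17/1.13 = 15.05
ln A = ln(15.05) / 0.42 = 2.7112 / 0.42 = 6.4552
A = e^6.4552 ≈ 636 ha

636 ha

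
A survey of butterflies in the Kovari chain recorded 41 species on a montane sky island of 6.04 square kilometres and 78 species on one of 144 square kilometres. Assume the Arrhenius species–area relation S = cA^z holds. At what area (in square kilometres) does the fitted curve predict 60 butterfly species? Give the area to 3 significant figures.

z = ln(78/41) / ln(144/6.04) = 0.6431 / 3.1714 = 0.2028
c = 41 / 6.04^0.2028 = 41 / 1.44 = 28.47
A = (60/28.47)^(1/0.2028) ⇒ ln A = ln(2.107)/0.2028 = 3.6761
A = e^3.6761 ≈ 39.49 square kilometres

39.5 square kilometres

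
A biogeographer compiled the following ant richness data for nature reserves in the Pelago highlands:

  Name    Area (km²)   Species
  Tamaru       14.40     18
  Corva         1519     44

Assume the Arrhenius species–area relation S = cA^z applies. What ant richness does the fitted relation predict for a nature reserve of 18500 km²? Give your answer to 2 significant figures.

71

z = ln(44/18) / ln(1519/14.4) = 0.8938 / 4.6586 = 0.1919
c = 18 / 14.4^0.1919 = 18 / 1.668 = 10.79
S₃ = 10.79 × 18500^0.1919 = 10.79 × 6.587 ≈ 71.08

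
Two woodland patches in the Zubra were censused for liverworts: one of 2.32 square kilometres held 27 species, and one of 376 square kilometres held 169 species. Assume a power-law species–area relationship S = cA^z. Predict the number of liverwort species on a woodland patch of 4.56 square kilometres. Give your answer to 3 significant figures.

34.4

z = ln(169/27) / ln(376/2.32) = 1.8341 / 5.0880 = 0.3605
c = 27 / 2.32^0.3605 = 27 / 1.354 = 19.94
S₃ = 19.94 × 4.56^0.3605 = 19.94 × 1.728 ≈ 34.45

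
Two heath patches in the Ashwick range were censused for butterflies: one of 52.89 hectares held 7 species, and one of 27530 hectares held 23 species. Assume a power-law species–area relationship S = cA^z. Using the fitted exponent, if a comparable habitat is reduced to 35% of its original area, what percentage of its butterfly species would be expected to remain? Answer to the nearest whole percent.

z = ln(23/7) / ln(27530/52.89) = 1.1896 / 6.2548 = 0.1902
S_new/S_old = (A_new/A_old)^z = 0.35^0.1902 = exp(0.1902 × -1.0498) = 0.819

82%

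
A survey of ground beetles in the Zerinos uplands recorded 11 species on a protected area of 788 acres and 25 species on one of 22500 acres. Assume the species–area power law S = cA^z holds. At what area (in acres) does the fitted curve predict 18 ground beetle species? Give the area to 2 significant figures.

z = ln(25/11) / ln(22500/788) = 0.8210 / 3.3518 = 0.2449
c = 11 / 788^0.2449 = 11 / 5.122 = 2.147
A = (18/2.147)^(1/0.2449) ⇒ ln A = ln(8.382)/0.2449 = 8.6801
A = e^8.6801 ≈ 5885 acres

5900 acres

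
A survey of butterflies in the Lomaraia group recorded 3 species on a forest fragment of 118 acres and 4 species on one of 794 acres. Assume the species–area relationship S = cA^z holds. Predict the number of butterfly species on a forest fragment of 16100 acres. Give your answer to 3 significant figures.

6.30

z = ln(4/3) / ln(794/118) = 0.2877 / 1.9064 = 0.1509
c = 3 / 118^0.1509 = 3 / 2.054 = 1.46
S₃ = 1.46 × 16100^0.1509 = 1.46 × 4.313 ≈ 6.299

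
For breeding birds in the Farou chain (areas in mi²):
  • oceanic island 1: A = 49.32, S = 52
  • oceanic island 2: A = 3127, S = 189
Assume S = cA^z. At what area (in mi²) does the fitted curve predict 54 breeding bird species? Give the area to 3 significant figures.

55.7 mi²

z = ln(189/52) / ln(3127/49.32) = 1.2905 / 4.1495 = 0.3110
c = 52 / 49.32^0.3110 = 52 / 3.362 = 15.47
A = (54/15.47)^(1/0.3110) ⇒ ln A = ln(3.491)/0.3110 = 4.0197
A = e^4.0197 ≈ 55.68 mi²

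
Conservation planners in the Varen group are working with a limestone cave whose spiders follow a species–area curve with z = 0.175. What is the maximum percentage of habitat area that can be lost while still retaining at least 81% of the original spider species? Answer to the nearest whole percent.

70%

Need (A_new/A_old)^0.175 = 0.81, so A_new/A_old = 0.81^(1/0.175) = 0.81^5.714
ln(A_new/A_old) = ln 0.81 / 0.175 = -0.2107 / 0.175 = -1.2041
A_new/A_old = e^-1.2041 ≈ 0.3
Fraction that can be lost = 1 − 0.3 = 0.7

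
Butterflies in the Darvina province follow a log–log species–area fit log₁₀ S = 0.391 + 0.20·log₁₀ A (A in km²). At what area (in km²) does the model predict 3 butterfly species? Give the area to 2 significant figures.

3 = 2.46 × A^0.2  ⇒  A^0.2 = 3/2.46 = 1.219
ln A = ln(1.219) / 0.2 = 0.1983 / 0.2 = 0.9915
A = e^0.9915 ≈ 2.695 km²

2.7 km²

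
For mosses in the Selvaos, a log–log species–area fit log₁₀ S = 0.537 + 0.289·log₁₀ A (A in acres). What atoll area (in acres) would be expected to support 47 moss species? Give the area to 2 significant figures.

8500 acres

47 = 3.443 × A^0.289  ⇒  A^0.289 = 47/3.443 = 13.65
ln A = ln(13.65) / 0.289 = 2.6137 / 0.289 = 9.0438
A = e^9.0438 ≈ 8466 acres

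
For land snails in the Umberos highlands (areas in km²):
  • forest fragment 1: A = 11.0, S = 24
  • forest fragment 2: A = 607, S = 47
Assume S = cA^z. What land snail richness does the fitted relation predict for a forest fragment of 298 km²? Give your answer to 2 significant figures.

z = ln(47/24) / ln(607/11) = 0.6721 / 4.0106 = 0.1676
c = 24 / 11^0.1676 = 24 / 1.495 = 16.06
S₃ = 16.06 × 298^0.1676 = 16.06 × 2.598 ≈ 41.72

42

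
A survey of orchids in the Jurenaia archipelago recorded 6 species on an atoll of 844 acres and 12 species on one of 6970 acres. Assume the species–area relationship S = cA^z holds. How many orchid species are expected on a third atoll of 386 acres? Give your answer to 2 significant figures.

z = ln(12/6) / ln(6970/844) = 0.6931 / 2.1112 = 0.3283
c = 6 / 844^0.3283 = 6 / 9.136 = 0.6567
S₃ = 0.6567 × 386^0.3283 = 0.6567 × 7.067 ≈ 4.641

4.6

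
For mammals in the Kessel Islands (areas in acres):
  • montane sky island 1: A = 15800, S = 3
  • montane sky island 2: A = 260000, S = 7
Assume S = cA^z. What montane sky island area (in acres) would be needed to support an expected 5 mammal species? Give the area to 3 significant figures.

z = ln(7/3) / ln(260000/15800) = 0.8473 / 2.8007 = 0.3025
c = 3 / 15800^0.3025 = 3 / 18.63 = 0.161
A = (5/0.161)^(1/0.3025) ⇒ ln A = ln(31.05)/0.3025 = 11.3563
A = e^11.3563 ≈ 85499 acres

85500 acres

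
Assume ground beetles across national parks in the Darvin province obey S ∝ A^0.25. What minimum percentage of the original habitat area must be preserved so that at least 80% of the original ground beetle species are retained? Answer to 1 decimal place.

Need (A_new/A_old)^0.25 = 0.8, so A_new/A_old = 0.8^(1/0.25) = 0.8^4
ln(A_new/A_old) = ln 0.8 / 0.25 = -0.2231 / 0.25 = -0.8926
A_new/A_old = e^-0.8926 ≈ 0.4096

41.0%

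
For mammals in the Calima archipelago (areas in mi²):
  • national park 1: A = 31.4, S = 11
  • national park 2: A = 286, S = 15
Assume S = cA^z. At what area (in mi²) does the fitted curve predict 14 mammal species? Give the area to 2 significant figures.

170 mi²

z = ln(15/11) / ln(286/31.4) = 0.3102 / 2.2092 = 0.1404
c = 11 / 31.4^0.1404 = 11 / 1.622 = 6.78
A = (14/6.78)^(1/0.1404) ⇒ ln A = ln(2.065)/0.1404 = 5.1646
A = e^5.1646 ≈ 175 mi²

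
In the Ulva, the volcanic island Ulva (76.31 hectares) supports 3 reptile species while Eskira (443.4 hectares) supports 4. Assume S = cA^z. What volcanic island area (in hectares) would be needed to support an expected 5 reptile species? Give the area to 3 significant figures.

z = ln(4/3) / ln(443.4/76.31) = 0.2877 / 1.7597 = 0.1635
c = 3 / 76.31^0.1635 = 3 / 2.031 = 1.477
A = (5/1.477)^(1/0.1635) ⇒ ln A = ln(3.386)/0.1635 = 7.4594
A = e^7.4594 ≈ 1736 hectares

1740 hectares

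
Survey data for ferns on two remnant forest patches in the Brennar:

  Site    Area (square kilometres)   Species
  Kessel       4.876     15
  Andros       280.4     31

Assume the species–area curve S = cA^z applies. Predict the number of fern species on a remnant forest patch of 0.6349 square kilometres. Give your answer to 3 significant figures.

10.4

z = ln(31/15) / ln(280.4/4.876) = 0.7259 / 4.0519 = 0.1792
c = 15 / 4.876^0.1792 = 15 / 1.328 = 11.29
S₃ = 11.29 × 0.6349^0.1792 = 11.29 × 0.9218 ≈ 10.41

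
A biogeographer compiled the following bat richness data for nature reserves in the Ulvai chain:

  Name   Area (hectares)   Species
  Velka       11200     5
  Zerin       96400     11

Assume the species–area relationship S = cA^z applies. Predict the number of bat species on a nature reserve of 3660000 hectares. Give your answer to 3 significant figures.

z = ln(11/5) / ln(96400/11200) = 0.7885 / 2.1526 = 0.3663
c = 5 / 11200^0.3663 = 5 / 30.42 = 0.1644
S₃ = 0.1644 × 3660000^0.3663 = 0.1644 × 253.6 ≈ 41.68

41.7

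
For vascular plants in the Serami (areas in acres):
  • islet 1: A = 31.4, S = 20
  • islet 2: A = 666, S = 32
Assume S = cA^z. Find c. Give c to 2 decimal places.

z = ln(S₂/S₁) / ln(A₂/A₁) = ln(32/20) / ln(666/31.4) = 0.4700 / 3.0545 = 0.1539
c = S₁ / A₁^z = 20 / 31.4^0.1539 = 20 / 1.7 = 11.77

11.77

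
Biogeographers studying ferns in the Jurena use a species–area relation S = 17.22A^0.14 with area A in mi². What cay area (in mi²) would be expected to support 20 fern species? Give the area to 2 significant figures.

2.9 mi²

20 = 17.22 × A^0.14  ⇒  A^0.14 = 20/17.22 = 1.161
ln A = ln(1.161) / 0.14 = 0.1497 / 0.14 = 1.0690
A = e^1.0690 ≈ 2.912 mi²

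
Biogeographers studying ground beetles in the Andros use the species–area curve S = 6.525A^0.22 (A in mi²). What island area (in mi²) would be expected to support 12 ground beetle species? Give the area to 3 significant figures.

12 = 6.525 × A^0.22  ⇒  A^0.22 = 12/6.525 = 1.839
ln A = ln(1.839) / 0.22 = 0.6093 / 0.22 = 2.7694
A = e^2.7694 ≈ 15.95 mi²

15.9 mi²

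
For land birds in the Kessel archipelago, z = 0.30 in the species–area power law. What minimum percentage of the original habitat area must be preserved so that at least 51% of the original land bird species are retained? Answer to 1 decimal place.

10.6%

Need (A_new/A_old)^0.3 = 0.51, so A_new/A_old = 0.51^(1/0.3) = 0.51^3.333
ln(A_new/A_old) = ln 0.51 / 0.3 = -0.6733 / 0.3 = -2.2445
A_new/A_old = e^-2.2445 ≈ 0.106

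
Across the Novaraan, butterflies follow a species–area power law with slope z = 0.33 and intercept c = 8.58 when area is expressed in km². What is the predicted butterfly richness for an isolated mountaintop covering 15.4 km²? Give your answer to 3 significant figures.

21.2

S = 8.58 × 15.4^0.33
ln S = ln 8.58 + 0.33 × ln 15.4 = 2.1494 + 0.33 × 2.7344 = 3.0518
S = e^3.0518 ≈ 21.15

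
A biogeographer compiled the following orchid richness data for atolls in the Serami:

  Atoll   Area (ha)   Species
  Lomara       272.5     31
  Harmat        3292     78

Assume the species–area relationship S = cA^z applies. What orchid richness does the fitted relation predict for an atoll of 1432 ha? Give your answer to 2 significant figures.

z = ln(78/31) / ln(3292/272.5) = 0.9227 / 2.4916 = 0.3703
c = 31 / 272.5^0.3703 = 31 / 7.978 = 3.886
S₃ = 3.886 × 1432^0.3703 = 3.886 × 14.75 ≈ 57.31

57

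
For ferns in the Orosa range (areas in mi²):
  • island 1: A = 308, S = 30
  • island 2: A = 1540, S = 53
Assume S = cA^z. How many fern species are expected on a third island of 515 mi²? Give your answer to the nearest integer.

36

z = ln(53/30) / ln(1540/308) = 0.5691 / 1.6094 = 0.3536
c = 30 / 308^0.3536 = 30 / 7.585 = 3.955
S₃ = 3.955 × 515^0.3536 = 3.955 × 9.097 ≈ 35.98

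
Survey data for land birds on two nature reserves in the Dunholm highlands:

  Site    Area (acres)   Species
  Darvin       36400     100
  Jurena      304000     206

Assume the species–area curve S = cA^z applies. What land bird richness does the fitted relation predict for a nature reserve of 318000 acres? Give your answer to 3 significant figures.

z = ln(206/100) / ln(304000/36400) = 0.7227 / 2.1225 = 0.3405
c = 100 / 36400^0.3405 = 100 / 35.73 = 2.799
S₃ = 2.799 × 318000^0.3405 = 2.799 × 74.75 ≈ 209.2

209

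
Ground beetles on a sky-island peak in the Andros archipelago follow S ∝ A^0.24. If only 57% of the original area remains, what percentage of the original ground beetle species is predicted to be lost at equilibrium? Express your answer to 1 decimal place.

12.6%

S_new/S_old = (A_new/A_old)^z = 0.57^0.24
= exp(0.24 × ln 0.57) = exp(0.24 × -0.5621) = exp(-0.1349) ≈ 0.8738
Fraction lost = 1 − 0.8738 = 0.1262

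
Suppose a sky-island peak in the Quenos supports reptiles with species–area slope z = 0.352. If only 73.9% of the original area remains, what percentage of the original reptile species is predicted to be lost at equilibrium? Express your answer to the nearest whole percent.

10%

S_new/S_old = (A_new/A_old)^z = 0.739^0.352
= exp(0.352 × ln 0.739) = exp(0.352 × -0.3025) = exp(-0.1065) ≈ 0.899
Fraction lost = 1 − 0.899 = 0.101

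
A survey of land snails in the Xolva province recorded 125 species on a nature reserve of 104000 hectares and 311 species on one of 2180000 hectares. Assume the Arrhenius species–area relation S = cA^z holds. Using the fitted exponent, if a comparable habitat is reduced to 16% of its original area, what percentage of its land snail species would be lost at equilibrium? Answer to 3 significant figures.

z = ln(311/125) / ln(2180000/104000) = 0.9115 / 3.0427 = 0.2996
S_new/S_old = (A_new/A_old)^z = 0.16^0.2996 = exp(0.2996 × -1.8326) = 0.5775
Fraction lost = 1 − 0.5775 = 0.4225

42.2%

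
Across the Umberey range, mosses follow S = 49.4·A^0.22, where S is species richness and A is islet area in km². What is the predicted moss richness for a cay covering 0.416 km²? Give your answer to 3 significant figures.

40.7

S = 49.4 × 0.416^0.22 = 49.4 × 0.8245 ≈ 40.73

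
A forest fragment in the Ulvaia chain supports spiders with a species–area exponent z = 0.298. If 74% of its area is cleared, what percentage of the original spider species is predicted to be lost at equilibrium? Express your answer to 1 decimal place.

S_new/S_old = (A_new/A_old)^z = 0.26^0.298
= exp(0.298 × ln 0.26) = exp(0.298 × -1.3471) = exp(-0.4014) ≈ 0.6694
Fraction lost = 1 − 0.6694 = 0.3306

33.1%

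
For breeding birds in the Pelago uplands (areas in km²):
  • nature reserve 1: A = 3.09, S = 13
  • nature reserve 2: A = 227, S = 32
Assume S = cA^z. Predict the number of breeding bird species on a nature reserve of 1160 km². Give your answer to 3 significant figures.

45.0

z = ln(32/13) / ln(227/3.09) = 0.9008 / 4.2968 = 0.2096
c = 13 / 3.09^0.2096 = 13 / 1.267 = 10.26
S₃ = 10.26 × 1160^0.2096 = 10.26 × 4.39 ≈ 45.05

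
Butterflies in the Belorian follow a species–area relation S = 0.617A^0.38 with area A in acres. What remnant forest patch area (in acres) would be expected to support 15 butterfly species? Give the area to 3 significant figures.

15 = 0.617 × A^0.38  ⇒  A^0.38 = 15/0.617 = 24.31
ln A = ln(24.31) / 0.38 = 3.1909 / 0.38 = 8.3972
A = e^8.3972 ≈ 4435 acres

4430 acres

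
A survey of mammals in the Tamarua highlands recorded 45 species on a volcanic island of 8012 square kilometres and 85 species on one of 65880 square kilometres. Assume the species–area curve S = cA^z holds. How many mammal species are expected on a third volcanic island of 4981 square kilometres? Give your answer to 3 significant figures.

39.0

z = ln(85/45) / ln(65880/8012) = 0.6360 / 2.1069 = 0.3019
c = 45 / 8012^0.3019 = 45 / 15.08 = 2.984
S₃ = 2.984 × 4981^0.3019 = 2.984 × 13.06 ≈ 38.99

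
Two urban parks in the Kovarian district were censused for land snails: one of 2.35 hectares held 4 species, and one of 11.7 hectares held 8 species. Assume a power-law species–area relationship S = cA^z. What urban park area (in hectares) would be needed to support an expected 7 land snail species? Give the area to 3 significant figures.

8.59 hectares

z = ln(8/4) / ln(11.7/2.35) = 0.6931 / 1.6052 = 0.4318
c = 4 / 2.35^0.4318 = 4 / 1.446 = 2.766
A = (7/2.766)^(1/0.4318) ⇒ ln A = ln(2.531)/0.4318 = 2.1504
A = e^2.1504 ≈ 8.588 hectares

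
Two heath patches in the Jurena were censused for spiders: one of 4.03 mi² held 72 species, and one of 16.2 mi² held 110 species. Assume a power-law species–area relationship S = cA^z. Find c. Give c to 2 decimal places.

47.09

z = ln(S₂/S₁) / ln(A₂/A₁) = ln(110/72) / ln(16.2/4.03) = 0.4238 / 1.3912 = 0.3046
c = S₁ / A₁^z = 72 / 4.03^0.3046 = 72 / 1.529 = 47.09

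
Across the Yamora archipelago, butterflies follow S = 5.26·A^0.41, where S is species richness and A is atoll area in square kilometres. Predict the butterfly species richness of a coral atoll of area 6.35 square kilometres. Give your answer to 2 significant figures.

S = 5.26 × 6.35^0.41 = 5.26 × 2.134 ≈ 11.22

11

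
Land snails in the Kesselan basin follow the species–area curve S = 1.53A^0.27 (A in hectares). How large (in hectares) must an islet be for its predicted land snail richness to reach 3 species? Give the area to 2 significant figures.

3 = 1.53 × A^0.27  ⇒  A^0.27 = 3/1.53 = 1.961
ln A = ln(1.961) / 0.27 = 0.6733 / 0.27 = 2.4939
A = e^2.4939 ≈ 12.11 hectares

12 hectares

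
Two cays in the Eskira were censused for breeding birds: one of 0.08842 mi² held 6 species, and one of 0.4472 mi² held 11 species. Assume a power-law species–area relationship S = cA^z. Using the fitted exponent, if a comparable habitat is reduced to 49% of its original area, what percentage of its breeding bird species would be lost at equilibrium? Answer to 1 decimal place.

23.4%

z = ln(11/6) / ln(0.4472/0.08842) = 0.6061 / 1.6209 = 0.3739
S_new/S_old = (A_new/A_old)^z = 0.49^0.3739 = exp(0.3739 × -0.7133) = 0.7659
Fraction lost = 1 − 0.7659 = 0.2341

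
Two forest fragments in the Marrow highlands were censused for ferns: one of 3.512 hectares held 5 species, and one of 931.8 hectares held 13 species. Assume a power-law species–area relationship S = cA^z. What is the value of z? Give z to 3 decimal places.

Taking logs: ln S = ln c + z ln A, so z = (ln S₂ − ln S₁)/(ln A₂ − ln A₁).
z = ln(13/5) / ln(931.8/3.512) = ln(2.6) / ln(265.3) = 0.9555 / 5.5809 = 0.1712

0.171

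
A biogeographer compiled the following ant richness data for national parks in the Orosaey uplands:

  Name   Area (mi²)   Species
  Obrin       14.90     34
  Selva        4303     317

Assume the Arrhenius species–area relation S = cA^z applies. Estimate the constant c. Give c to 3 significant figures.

z = ln(S₂/S₁) / ln(A₂/A₁) = ln(317/34) / ln(4303/14.9) = 2.2325 / 5.6657 = 0.3940
c = S₁ / A₁^z = 34 / 14.9^0.3940 = 34 / 2.899 = 11.73

11.7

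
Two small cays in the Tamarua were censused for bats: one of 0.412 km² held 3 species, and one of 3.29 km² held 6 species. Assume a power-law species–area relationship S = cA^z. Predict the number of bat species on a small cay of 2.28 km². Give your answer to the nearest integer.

z = ln(6/3) / ln(3.29/0.412) = 0.6931 / 2.0776 = 0.3336
c = 3 / 0.412^0.3336 = 3 / 0.7439 = 4.033
S₃ = 4.033 × 2.28^0.3336 = 4.033 × 1.316 ≈ 5.309

5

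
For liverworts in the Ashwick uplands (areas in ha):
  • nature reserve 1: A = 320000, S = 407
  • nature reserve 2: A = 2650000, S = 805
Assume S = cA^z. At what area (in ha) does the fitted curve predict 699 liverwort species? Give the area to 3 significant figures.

z = ln(805/407) / ln(2650000/320000) = 0.6820 / 2.1140 = 0.3226
c = 407 / 320000^0.3226 = 407 / 59.72 = 6.815
A = (699/6.815)^(1/0.3226) ⇒ ln A = ln(102.6)/0.3226 = 14.3524
A = e^14.3524 ≈ 1710742 ha

1710000 ha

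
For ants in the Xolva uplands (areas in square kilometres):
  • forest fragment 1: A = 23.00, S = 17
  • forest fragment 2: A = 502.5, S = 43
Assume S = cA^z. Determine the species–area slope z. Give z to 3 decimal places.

Taking logs: ln S = ln c + z ln A, so z = (ln S₂ − ln S₁)/(ln A₂ − ln A₁).
z = ln(43/17) / ln(502.5/23) = ln(2.529) / ln(21.85) = 0.9280 / 3.0841 = 0.3009

0.301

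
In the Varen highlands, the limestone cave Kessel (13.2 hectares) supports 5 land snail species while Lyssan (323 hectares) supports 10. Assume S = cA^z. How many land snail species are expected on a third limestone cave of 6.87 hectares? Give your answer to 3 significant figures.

4.34

z = ln(10/5) / ln(323/13.2) = 0.6931 / 3.1974 = 0.2168
c = 5 / 13.2^0.2168 = 5 / 1.75 = 2.858
S₃ = 2.858 × 6.87^0.2168 = 2.858 × 1.519 ≈ 4.34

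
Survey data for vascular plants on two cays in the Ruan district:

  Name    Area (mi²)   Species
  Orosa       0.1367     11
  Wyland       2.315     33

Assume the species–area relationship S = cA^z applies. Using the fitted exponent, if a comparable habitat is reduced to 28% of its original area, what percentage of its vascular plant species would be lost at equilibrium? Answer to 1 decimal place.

z = ln(33/11) / ln(2.315/0.1367) = 1.0986 / 2.8294 = 0.3883
S_new/S_old = (A_new/A_old)^z = 0.28^0.3883 = exp(0.3883 × -1.2730) = 0.61
Fraction lost = 1 − 0.61 = 0.39

39.0%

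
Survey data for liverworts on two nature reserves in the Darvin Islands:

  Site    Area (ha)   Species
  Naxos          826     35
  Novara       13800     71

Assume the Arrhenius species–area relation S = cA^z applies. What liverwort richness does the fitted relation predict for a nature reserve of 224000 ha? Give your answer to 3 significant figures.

143

z = ln(71/35) / ln(13800/826) = 0.7073 / 2.8158 = 0.2512
c = 35 / 826^0.2512 = 35 / 5.404 = 6.476
S₃ = 6.476 × 224000^0.2512 = 6.476 × 22.08 ≈ 143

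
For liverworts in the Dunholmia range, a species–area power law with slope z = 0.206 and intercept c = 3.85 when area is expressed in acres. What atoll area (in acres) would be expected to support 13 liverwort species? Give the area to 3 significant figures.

368 acres

13 = 3.85 × A^0.206  ⇒  A^0.206 = 13/3.85 = 3.377
ln A = ln(3.377) / 0.206 = 1.2169 / 0.206 = 5.9072
A = e^5.9072 ≈ 367.7 acres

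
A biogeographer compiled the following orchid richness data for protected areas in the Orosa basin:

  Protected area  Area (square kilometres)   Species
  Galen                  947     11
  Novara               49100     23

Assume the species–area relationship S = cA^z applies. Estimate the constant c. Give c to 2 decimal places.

3.06

z = ln(S₂/S₁) / ln(A₂/A₁) = ln(23/11) / ln(49100/947) = 0.7376 / 3.9483 = 0.1868
c = S₁ / A₁^z = 11 / 947^0.1868 = 11 / 3.598 = 3.058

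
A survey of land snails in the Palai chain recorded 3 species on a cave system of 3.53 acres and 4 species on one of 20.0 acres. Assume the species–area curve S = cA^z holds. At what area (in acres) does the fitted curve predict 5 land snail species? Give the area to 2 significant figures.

z = ln(4/3) / ln(20/3.53) = 0.2877 / 1.7344 = 0.1659
c = 3 / 3.53^0.1659 = 3 / 1.233 = 2.434
A = (5/2.434)^(1/0.1659) ⇒ ln A = ln(2.054)/0.1659 = 4.3411
A = e^4.3411 ≈ 76.79 acres

77 acres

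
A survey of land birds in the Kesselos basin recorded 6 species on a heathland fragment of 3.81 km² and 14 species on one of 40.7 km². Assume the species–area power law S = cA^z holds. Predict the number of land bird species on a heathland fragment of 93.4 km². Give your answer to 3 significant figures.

z = ln(14/6) / ln(40.7/3.81) = 0.8473 / 2.3686 = 0.3577
c = 6 / 3.81^0.3577 = 6 / 1.614 = 3.718
S₃ = 3.718 × 93.4^0.3577 = 3.718 × 5.068 ≈ 18.84

18.8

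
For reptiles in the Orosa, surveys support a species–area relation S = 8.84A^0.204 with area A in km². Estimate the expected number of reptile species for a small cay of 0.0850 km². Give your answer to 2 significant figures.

S = 8.84 × 0.085^0.204
ln S = ln 8.84 + 0.204 × ln 0.085 = 2.1793 + 0.204 × -2.4651 = 1.6764
S = e^1.6764 ≈ 5.346

5.3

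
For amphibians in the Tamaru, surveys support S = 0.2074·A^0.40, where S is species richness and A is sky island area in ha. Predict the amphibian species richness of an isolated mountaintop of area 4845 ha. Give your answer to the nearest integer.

6

S = 0.2074 × 4845^0.4
ln S = ln 0.2074 + 0.4 × ln 4845 = -1.5731 + 0.4 × 8.4857 = 1.8212
S = e^1.8212 ≈ 6.179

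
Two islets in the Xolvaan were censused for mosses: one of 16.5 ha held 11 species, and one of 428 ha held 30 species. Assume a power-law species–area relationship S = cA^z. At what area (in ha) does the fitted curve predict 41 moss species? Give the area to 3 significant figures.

z = ln(30/11) / ln(428/16.5) = 1.0033 / 3.2558 = 0.3082
c = 11 / 16.5^0.3082 = 11 / 2.372 = 4.637
A = (41/4.637)^(1/0.3082) ⇒ ln A = ln(8.842)/0.3082 = 7.0728
A = e^7.0728 ≈ 1179 ha

1180 ha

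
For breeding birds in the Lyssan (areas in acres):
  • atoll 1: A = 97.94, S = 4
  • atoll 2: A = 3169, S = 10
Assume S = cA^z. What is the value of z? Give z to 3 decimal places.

0.264

Taking logs: ln S = ln c + z ln A, so z = (ln S₂ − ln S₁)/(ln A₂ − ln A₁).
z = ln(10/4) / ln(3169/97.94) = ln(2.5) / ln(32.36) = 0.9163 / 3.4768 = 0.2635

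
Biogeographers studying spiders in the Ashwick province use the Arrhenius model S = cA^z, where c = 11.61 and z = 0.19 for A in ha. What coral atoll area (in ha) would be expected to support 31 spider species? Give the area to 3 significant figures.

31 = 11.61 × A^0.19  ⇒  A^0.19 = 31/11.61 = 2.67
ln A = ln(2.67) / 0.19 = 0.9821 / 0.19 = 5.1691
A = e^5.1691 ≈ 175.7 ha

176 ha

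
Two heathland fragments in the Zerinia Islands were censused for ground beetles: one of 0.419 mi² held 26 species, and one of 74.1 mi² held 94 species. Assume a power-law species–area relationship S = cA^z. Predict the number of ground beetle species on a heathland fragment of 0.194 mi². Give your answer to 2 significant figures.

z = ln(94/26) / ln(74.1/0.419) = 1.2852 / 5.1753 = 0.2483
c = 26 / 0.419^0.2483 = 26 / 0.8057 = 32.27
S₃ = 32.27 × 0.194^0.2483 = 32.27 × 0.6655 ≈ 21.47

21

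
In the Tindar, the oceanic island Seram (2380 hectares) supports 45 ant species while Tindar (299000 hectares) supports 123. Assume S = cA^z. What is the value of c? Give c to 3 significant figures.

z = ln(S₂/S₁) / ln(A₂/A₁) = ln(123/45) / ln(299000/2380) = 1.0055 / 4.8333 = 0.2080
c = S₁ / A₁^z = 45 / 2380^0.2080 = 45 / 5.04 = 8.928

8.93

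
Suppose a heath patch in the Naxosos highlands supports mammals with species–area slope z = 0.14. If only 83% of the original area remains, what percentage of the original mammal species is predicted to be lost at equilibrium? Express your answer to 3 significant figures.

S_new/S_old = (A_new/A_old)^z = 0.83^0.14
= exp(0.14 × ln 0.83) = exp(0.14 × -0.1863) = exp(-0.0261) ≈ 0.9743
Fraction lost = 1 − 0.9743 = 0.02575

2.57%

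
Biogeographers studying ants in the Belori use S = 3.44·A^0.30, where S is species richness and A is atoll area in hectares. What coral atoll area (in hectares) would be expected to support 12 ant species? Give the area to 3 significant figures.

12 = 3.44 × A^0.3  ⇒  A^0.3 = 12/3.44 = 3.488
ln A = ln(3.488) / 0.3 = 1.2494 / 0.3 = 4.1648
A = e^4.1648 ≈ 64.38 hectares

64.4 hectares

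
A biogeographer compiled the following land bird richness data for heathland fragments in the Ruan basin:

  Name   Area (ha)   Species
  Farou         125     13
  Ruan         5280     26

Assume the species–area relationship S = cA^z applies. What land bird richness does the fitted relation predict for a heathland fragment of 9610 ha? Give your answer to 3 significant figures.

29.0

z = ln(26/13) / ln(5280/125) = 0.6931 / 3.7434 = 0.1852
c = 13 / 125^0.1852 = 13 / 2.445 = 5.317
S₃ = 5.317 × 9610^0.1852 = 5.317 × 5.463 ≈ 29.05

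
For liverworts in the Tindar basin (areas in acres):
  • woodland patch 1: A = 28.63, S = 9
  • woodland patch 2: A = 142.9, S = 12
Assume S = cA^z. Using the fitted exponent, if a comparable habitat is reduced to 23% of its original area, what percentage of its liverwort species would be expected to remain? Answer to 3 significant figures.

z = ln(12/9) / ln(142.9/28.63) = 0.2877 / 1.6077 = 0.1789
S_new/S_old = (A_new/A_old)^z = 0.23^0.1789 = exp(0.1789 × -1.4697) = 0.7688

76.9%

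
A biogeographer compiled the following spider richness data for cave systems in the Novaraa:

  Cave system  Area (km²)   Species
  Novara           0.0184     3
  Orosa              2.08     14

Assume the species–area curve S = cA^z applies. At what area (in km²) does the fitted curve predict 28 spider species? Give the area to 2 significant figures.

17 km²

z = ln(14/3) / ln(2.08/0.0184) = 1.5404 / 4.7278 = 0.3258
c = 3 / 0.0184^0.3258 = 3 / 0.272 = 11.03
A = (28/11.03)^(1/0.3258) ⇒ ln A = ln(2.539)/0.3258 = 2.8597
A = e^2.8597 ≈ 17.46 km²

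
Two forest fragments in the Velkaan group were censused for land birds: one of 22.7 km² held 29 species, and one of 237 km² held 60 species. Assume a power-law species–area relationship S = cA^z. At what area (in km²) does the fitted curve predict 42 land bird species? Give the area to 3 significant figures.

75.0 km²

z = ln(60/29) / ln(237/22.7) = 0.7270 / 2.3457 = 0.3100
c = 29 / 22.7^0.3100 = 29 / 2.632 = 11.02
A = (42/11.02)^(1/0.3100) ⇒ ln A = ln(3.812)/0.3100 = 4.3173
A = e^4.3173 ≈ 74.99 km²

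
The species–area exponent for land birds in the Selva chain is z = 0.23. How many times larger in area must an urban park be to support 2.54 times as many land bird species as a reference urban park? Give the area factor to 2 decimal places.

57.56

(A₂/A₁)^0.23 = 2.54, so A₂/A₁ = 2.54^(1/0.23) = 2.54^4.348
ln(A₂/A₁) = ln 2.54 / 0.23 = 0.9322 / 0.23 = 4.0529
A₂/A₁ = e^4.0529 ≈ 57.56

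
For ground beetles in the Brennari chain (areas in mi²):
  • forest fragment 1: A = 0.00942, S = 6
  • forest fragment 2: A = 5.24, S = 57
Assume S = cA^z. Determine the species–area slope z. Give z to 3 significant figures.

0.356

Taking logs: ln S = ln c + z ln A, so z = (ln S₂ − ln S₁)/(ln A₂ − ln A₁).
z = ln(57/6) / ln(5.24/0.00942) = ln(9.5) / ln(556.3) = 2.2513 / 6.3212 = 0.3561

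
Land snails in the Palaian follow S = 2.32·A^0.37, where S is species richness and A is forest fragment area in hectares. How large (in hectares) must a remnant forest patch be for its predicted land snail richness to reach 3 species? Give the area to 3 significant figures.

2.00 hectares

3 = 2.32 × A^0.37  ⇒  A^0.37 = 3/2.32 = 1.293
ln A = ln(1.293) / 0.37 = 0.2570 / 0.37 = 0.6947
A = e^0.6947 ≈ 2.003 hectares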